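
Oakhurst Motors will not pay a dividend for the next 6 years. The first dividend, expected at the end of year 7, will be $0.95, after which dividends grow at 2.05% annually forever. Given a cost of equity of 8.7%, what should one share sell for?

Deferred-dividend DDM. At t=6 the remaining stream is a growing perpetuity with first payment D_7 = 0.95.
V_6 = D_7/(r−g) = 0.95/(0.087−0.0205) = 14.2857
P₀ = V_6/(1+r)^6 = 14.2857/(1+0.087)^6 = 8.6601

$8.66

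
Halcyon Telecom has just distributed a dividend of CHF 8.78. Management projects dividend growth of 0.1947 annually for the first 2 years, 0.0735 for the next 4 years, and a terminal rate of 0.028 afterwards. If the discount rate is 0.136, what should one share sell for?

CHF 126.44

Three-stage DDM. Project D₁…D_6; terminal Gordon value at t=6 with g = 0.028; discount at r = 0.136.
D_1 = 10.4895
D_2 = 12.5318
D_3 = 13.4528
D_4 = 14.4416
D_5 = 15.5031
D_6 = 16.6426
TV_6 = 17.1086/(0.136−0.028) = 158.4126
P₀ = Σ Dₜ/(1+r)ᵗ + TV_6/(1+r)^6 = 126.4399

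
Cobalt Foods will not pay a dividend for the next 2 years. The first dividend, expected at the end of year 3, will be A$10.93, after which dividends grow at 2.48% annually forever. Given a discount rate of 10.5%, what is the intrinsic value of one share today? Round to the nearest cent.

Deferred-dividend DDM. At t=2 the remaining stream is a growing perpetuity with first payment D_3 = 10.93.
V_2 = D_3/(r−g) = 10.93/(0.105−0.0248) = 136.2843
P₀ = V_2/(1+r)^2 = 136.2843/(1+0.105)^2 = 111.6147

A$111.61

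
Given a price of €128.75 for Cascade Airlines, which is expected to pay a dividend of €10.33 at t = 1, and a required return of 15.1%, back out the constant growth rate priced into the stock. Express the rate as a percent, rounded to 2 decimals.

From P₀ = D₁/(r − g), the implied growth is g = r − D₁/P₀.
g = 0.151 − 10.33/128.75 = 0.151 − 0.08023 = 0.07077

7.08%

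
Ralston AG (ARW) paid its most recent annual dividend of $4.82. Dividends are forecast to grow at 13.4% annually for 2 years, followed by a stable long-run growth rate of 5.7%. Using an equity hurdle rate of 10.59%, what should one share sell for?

Two-stage DDM. Project D₁…D_2 at 0.134, terminal growth 0.057, discount at r = 0.1059.
D_1 = 5.4659
D_2 = 6.1983
Terminal value at t=2: TV = D_3/(r−g) = 6.5516/(0.1059−0.057) = 133.9798
P₀ = 5.4659/(1+0.1059)^1 + 6.1983/(1+0.1059)^2 + 133.9798/(1+0.1059)^2 = 119.5593

$119.56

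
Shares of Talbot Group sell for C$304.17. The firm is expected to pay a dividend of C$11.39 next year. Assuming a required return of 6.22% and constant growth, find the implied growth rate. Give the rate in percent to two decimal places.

From P₀ = D₁/(r − g), the implied growth is g = r − D₁/P₀.
g = 0.0622 − 11.39/304.17 = 0.0622 − 0.03745 = 0.02475

2.48%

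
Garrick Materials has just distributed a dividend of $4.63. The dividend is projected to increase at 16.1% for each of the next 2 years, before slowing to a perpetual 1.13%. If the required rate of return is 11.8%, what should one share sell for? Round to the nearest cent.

Two-stage DDM. Project D₁…D_2 at 0.161, terminal growth 0.0113, discount at r = 0.118.
D_1 = 5.3754
D_2 = 6.2409
Terminal value at t=2: TV = D_3/(r−g) = 6.3114/(0.118−0.0113) = 59.1509
P₀ = 5.3754/(1+0.118)^1 + 6.2409/(1+0.118)^2 + 59.1509/(1+0.118)^2 = 57.1246

$57.12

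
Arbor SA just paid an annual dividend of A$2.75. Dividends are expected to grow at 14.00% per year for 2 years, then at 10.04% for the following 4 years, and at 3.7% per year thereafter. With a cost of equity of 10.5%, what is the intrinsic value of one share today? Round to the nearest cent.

A$61.25

Three-stage DDM. Project D₁…D_6; terminal Gordon value at t=6 with g = 0.037; discount at r = 0.105.
D_1 = 3.1350
D_2 = 3.5739
D_3 = 3.9327
D_4 = 4.3276
D_5 = 4.7621
D_6 = 5.2402
TV_6 = 5.4340/(0.105−0.037) = 79.9125
P₀ = Σ Dₜ/(1+r)ᵗ + TV_6/(1+r)^6 = 61.2482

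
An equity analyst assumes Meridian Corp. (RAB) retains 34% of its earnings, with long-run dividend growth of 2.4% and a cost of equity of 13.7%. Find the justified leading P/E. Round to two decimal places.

5.84

Payout ratio b = 1 − 0.34 = 0.66.
Justified leading P/E = b/(r−g) = 0.66/(0.137−0.024) = 5.8407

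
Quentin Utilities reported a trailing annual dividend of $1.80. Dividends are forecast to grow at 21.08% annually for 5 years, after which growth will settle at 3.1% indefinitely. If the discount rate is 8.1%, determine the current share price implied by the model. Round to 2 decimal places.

Two-stage DDM. Project D₁…D_5 at 0.2108, terminal growth 0.031, discount at r = 0.081.
D_1 = 2.1794
D_2 = 2.6389
D_3 = 3.1951
D_4 = 3.8687
D_5 = 4.6842
Terminal value at t=5: TV = D_6/(r−g) = 4.8294/(0.081−0.031) = 96.5880
P₀ = 2.1794/(1+0.081)^1 + 2.6389/(1+0.081)^2 + 3.1951/(1+0.081)^3 + 3.8687/(1+0.081)^4 + 4.6842/(1+0.081)^5 + 96.5880/(1+0.081)^5 = 78.2428

$78.24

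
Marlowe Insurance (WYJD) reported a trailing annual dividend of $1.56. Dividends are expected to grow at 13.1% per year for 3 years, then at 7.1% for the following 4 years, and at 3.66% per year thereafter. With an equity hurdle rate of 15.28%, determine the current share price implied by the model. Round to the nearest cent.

$19.21

Three-stage DDM. Project D₁…D_7; terminal Gordon value at t=7 with g = 0.0366; discount at r = 0.1528.
D_1 = 1.7644
D_2 = 1.9955
D_3 = 2.2569
D_4 = 2.4171
D_5 = 2.5888
D_6 = 2.7726
D_7 = 2.9694
TV_7 = 3.0781/(0.1528−0.0366) = 26.4896
P₀ = Σ Dₜ/(1+r)ᵗ + TV_7/(1+r)^7 = 19.2145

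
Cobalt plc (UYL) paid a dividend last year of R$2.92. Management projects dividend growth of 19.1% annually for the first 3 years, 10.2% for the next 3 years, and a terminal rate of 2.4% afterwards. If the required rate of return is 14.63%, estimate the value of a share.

R$42.91

Three-stage DDM. Project D₁…D_6; terminal Gordon value at t=6 with g = 0.024; discount at r = 0.1463.
D_1 = 3.4777
D_2 = 4.1420
D_3 = 4.9331
D_4 = 5.4363
D_5 = 5.9908
D_6 = 6.6018
TV_6 = 6.7603/(0.1463−0.024) = 55.2760
P₀ = Σ Dₜ/(1+r)ᵗ + TV_6/(1+r)^6 = 42.9102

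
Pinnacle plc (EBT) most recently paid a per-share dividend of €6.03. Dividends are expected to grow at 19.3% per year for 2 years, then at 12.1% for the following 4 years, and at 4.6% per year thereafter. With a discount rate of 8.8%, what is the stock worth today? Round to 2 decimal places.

Three-stage DDM. Project D₁…D_6; terminal Gordon value at t=6 with g = 0.046; discount at r = 0.088.
D_1 = 7.1938
D_2 = 8.5822
D_3 = 9.6206
D_4 = 10.7847
D_5 = 12.0897
D_6 = 13.5525
TV_6 = 14.1760/(0.088−0.046) = 337.5227
P₀ = Σ Dₜ/(1+r)ᵗ + TV_6/(1+r)^6 = 248.6126

€248.61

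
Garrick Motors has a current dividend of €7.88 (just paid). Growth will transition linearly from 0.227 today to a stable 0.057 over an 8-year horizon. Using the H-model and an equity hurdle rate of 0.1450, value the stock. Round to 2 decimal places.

H-model: P₀ = D₀[(1+g_L) + H(g_S−g_L)]/(r−g_L), with H = 8/2 = 4.
P₀ = 7.88 × [(1+0.057) + 4×(0.227−0.057)] / (0.145−0.057)
   = 7.88 × 1.7370 / 0.088 = 155.5405

€155.54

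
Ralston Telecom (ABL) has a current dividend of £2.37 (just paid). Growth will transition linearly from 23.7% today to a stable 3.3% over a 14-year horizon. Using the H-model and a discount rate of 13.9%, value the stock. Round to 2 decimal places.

£55.02

H-model: P₀ = D₀[(1+g_L) + H(g_S−g_L)]/(r−g_L), with H = 14/2 = 7.
P₀ = 2.37 × [(1+0.033) + 7×(0.237−0.033)] / (0.139−0.033)
   = 2.37 × 2.4610 / 0.106 = 55.0242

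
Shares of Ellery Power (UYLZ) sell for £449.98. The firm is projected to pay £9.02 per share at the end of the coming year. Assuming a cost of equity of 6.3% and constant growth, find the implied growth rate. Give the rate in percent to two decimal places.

4.30%

From P₀ = D₁/(r − g), the implied growth is g = r − D₁/P₀.
g = 0.063 − 9.02/449.98 = 0.063 − 0.02005 = 0.04295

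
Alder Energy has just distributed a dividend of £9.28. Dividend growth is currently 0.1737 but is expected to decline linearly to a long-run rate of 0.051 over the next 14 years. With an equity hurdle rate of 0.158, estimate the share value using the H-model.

H-model: P₀ = D₀[(1+g_L) + H(g_S−g_L)]/(r−g_L), with H = 14/2 = 7.
P₀ = 9.28 × [(1+0.051) + 7×(0.1737−0.051)] / (0.158−0.051)
   = 9.28 × 1.9099 / 0.107 = 165.6437

£165.64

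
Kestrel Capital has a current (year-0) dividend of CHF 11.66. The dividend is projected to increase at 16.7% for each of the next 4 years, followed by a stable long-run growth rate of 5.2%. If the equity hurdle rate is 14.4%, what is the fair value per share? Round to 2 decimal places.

Two-stage DDM. Project D₁…D_4 at 0.167, terminal growth 0.052, discount at r = 0.144.
D_1 = 13.6072
D_2 = 15.8796
D_3 = 18.5315
D_4 = 21.6263
Terminal value at t=4: TV = D_5/(r−g) = 22.7509/(0.144−0.052) = 247.2919
P₀ = 13.6072/(1+0.144)^1 + 15.8796/(1+0.144)^2 + 18.5315/(1+0.144)^3 + 21.6263/(1+0.144)^4 + 247.2919/(1+0.144)^4 = 193.4114

CHF 193.41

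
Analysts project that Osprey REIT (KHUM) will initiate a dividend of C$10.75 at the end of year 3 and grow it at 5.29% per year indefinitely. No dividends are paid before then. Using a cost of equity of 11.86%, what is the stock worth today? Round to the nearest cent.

C$130.77

Deferred-dividend DDM. At t=2 the remaining stream is a growing perpetuity with first payment D_3 = 10.75.
V_2 = D_3/(r−g) = 10.75/(0.1186−0.0529) = 163.6225
P₀ = V_2/(1+r)^2 = 163.6225/(1+0.1186)^2 = 130.7656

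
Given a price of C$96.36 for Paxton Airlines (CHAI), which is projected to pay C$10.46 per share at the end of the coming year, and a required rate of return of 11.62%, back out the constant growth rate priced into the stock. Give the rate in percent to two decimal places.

From P₀ = D₁/(r − g), the implied growth is g = r − D₁/P₀.
g = 0.1162 − 10.46/96.36 = 0.1162 − 0.10855 = 0.00765

0.76%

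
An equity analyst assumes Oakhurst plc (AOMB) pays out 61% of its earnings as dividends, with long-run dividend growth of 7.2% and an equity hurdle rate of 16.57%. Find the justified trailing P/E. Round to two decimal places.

Justified trailing P/E = b(1+g)/(r−g) = 0.61×(1+0.072)/(0.1657−0.072) = 6.9789

6.98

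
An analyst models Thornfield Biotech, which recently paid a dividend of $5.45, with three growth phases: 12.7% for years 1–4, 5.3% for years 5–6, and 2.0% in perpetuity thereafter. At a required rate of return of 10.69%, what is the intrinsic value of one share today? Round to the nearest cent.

$95.89

Three-stage DDM. Project D₁…D_6; terminal Gordon value at t=6 with g = 0.02; discount at r = 0.1069.
D_1 = 6.1421
D_2 = 6.9222
D_3 = 7.8013
D_4 = 8.7921
D_5 = 9.2581
D_6 = 9.7487
TV_6 = 9.9437/(0.1069−0.02) = 114.4272
P₀ = Σ Dₜ/(1+r)ᵗ + TV_6/(1+r)^6 = 95.8923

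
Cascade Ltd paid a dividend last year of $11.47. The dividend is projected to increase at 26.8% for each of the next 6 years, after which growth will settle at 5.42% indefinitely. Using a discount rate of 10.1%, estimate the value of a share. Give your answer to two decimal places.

Two-stage DDM. Project D₁…D_6 at 0.268, terminal growth 0.0542, discount at r = 0.101.
D_1 = 14.5440
D_2 = 18.4417
D_3 = 23.3841
D_4 = 29.6511
D_5 = 37.5976
D_6 = 47.6737
Terminal value at t=6: TV = D_7/(r−g) = 50.2576/(0.101−0.0542) = 1073.8809
P₀ = 14.5440/(1+0.101)^1 + 18.4417/(1+0.101)^2 + 23.3841/(1+0.101)^3 + 29.6511/(1+0.101)^4 + 37.5976/(1+0.101)^5 + 47.6737/(1+0.101)^6 + 1073.8809/(1+0.101)^6 = 719.0082

$719.01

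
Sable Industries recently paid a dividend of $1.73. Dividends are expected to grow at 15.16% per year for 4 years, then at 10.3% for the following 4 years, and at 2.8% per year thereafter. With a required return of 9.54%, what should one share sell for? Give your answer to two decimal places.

Three-stage DDM. Project D₁…D_8; terminal Gordon value at t=8 with g = 0.028; discount at r = 0.0954.
D_1 = 1.9923
D_2 = 2.2943
D_3 = 2.6421
D_4 = 3.0427
D_5 = 3.3560
D_6 = 3.7017
D_7 = 4.0830
D_8 = 4.5035
TV_8 = 4.6296/(0.0954−0.028) = 68.6891
P₀ = Σ Dₜ/(1+r)ᵗ + TV_8/(1+r)^8 = 49.5916

$49.59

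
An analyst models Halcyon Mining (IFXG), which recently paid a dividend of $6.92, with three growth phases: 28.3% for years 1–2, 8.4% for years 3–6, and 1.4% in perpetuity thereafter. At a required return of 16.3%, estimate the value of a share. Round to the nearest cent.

$87.65

Three-stage DDM. Project D₁…D_6; terminal Gordon value at t=6 with g = 0.014; discount at r = 0.163.
D_1 = 8.8784
D_2 = 11.3909
D_3 = 12.3478
D_4 = 13.3850
D_5 = 14.5093
D_6 = 15.7281
TV_6 = 15.9483/(0.163−0.014) = 107.0356
P₀ = Σ Dₜ/(1+r)ᵗ + TV_6/(1+r)^6 = 87.6538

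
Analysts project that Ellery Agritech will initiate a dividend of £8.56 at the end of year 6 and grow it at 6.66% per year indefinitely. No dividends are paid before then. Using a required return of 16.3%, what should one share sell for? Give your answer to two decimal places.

£41.73

Deferred-dividend DDM. At t=5 the remaining stream is a growing perpetuity with first payment D_6 = 8.56.
V_5 = D_6/(r−g) = 8.56/(0.163−0.0666) = 88.7967
P₀ = V_5/(1+r)^5 = 88.7967/(1+0.163)^5 = 41.7348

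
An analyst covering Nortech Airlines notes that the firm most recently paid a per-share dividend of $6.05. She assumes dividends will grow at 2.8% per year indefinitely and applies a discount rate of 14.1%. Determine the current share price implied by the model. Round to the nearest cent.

$55.04

Gordon growth model: P₀ = D₁/(r − g). D₁ = 6.05 × (1 + 0.028) = 6.2194.
P₀ = 6.2194 / (0.141 − 0.028) = 6.2194 / 0.113 = 55.0389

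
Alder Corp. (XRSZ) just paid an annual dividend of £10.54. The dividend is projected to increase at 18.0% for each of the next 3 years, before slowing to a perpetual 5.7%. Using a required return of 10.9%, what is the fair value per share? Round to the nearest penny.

£293.93

Two-stage DDM. Project D₁…D_3 at 0.18, terminal growth 0.057, discount at r = 0.109.
D_1 = 12.4372
D_2 = 14.6759
D_3 = 17.3176
Terminal value at t=3: TV = D_4/(r−g) = 18.3047/(0.109−0.057) = 352.0127
P₀ = 12.4372/(1+0.109)^1 + 14.6759/(1+0.109)^2 + 17.3176/(1+0.109)^3 + 352.0127/(1+0.109)^3 = 293.9298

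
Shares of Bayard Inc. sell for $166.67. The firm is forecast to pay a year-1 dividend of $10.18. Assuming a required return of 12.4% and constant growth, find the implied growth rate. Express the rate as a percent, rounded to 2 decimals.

From P₀ = D₁/(r − g), the implied growth is g = r − D₁/P₀.
g = 0.124 − 10.18/166.67 = 0.124 − 0.06108 = 0.06292

6.29%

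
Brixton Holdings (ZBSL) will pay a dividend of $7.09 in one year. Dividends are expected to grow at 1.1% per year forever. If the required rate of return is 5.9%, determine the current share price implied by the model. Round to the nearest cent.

$147.71

Gordon growth model: P₀ = D₁/(r − g), with D₁ = 7.09 given directly.
P₀ = 7.0900 / (0.059 − 0.011) = 7.0900 / 0.048 = 147.7083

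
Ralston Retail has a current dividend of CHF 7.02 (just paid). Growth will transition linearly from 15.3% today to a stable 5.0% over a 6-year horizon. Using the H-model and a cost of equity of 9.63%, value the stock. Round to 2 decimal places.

H-model: P₀ = D₀[(1+g_L) + H(g_S−g_L)]/(r−g_L), with H = 6/2 = 3.
P₀ = 7.02 × [(1+0.05) + 3×(0.153−0.05)] / (0.0963−0.05)
   = 7.02 × 1.3590 / 0.0463 = 206.0514

CHF 206.05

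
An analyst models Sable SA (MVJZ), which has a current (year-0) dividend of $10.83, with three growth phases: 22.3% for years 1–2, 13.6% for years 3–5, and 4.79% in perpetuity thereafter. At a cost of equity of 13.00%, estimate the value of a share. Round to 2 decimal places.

Three-stage DDM. Project D₁…D_5; terminal Gordon value at t=5 with g = 0.0479; discount at r = 0.13.
D_1 = 13.2451
D_2 = 16.1987
D_3 = 18.4018
D_4 = 20.9044
D_5 = 23.7474
TV_5 = 24.8849/(0.13−0.0479) = 303.1050
P₀ = Σ Dₜ/(1+r)ᵗ + TV_5/(1+r)^5 = 227.3841

$227.38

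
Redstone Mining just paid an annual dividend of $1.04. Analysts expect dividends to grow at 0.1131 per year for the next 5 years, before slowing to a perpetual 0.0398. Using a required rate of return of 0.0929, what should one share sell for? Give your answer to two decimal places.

Two-stage DDM. Project D₁…D_5 at 0.1131, terminal growth 0.0398, discount at r = 0.0929.
D_1 = 1.1576
D_2 = 1.2886
D_3 = 1.4343
D_4 = 1.5965
D_5 = 1.7771
Terminal value at t=5: TV = D_6/(r−g) = 1.8478/(0.0929−0.0398) = 34.7984
P₀ = 1.1576/(1+0.0929)^1 + 1.2886/(1+0.0929)^2 + 1.4343/(1+0.0929)^3 + 1.5965/(1+0.0929)^4 + 1.7771/(1+0.0929)^5 + 34.7984/(1+0.0929)^5 = 27.8136

$27.81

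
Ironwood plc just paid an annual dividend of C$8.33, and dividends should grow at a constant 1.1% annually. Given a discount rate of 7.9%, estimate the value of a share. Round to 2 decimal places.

C$123.85

Gordon growth model: P₀ = D₁/(r − g). D₁ = 8.33 × (1 + 0.011) = 8.4216.
P₀ = 8.4216 / (0.079 − 0.011) = 8.4216 / 0.068 = 123.8475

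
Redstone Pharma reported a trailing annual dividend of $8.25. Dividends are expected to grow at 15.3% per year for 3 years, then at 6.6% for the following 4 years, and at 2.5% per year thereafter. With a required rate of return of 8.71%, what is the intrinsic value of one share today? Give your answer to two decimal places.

$215.59

Three-stage DDM. Project D₁…D_7; terminal Gordon value at t=7 with g = 0.025; discount at r = 0.0871.
D_1 = 9.5122
D_2 = 10.9676
D_3 = 12.6457
D_4 = 13.4803
D_5 = 14.3700
D_6 = 15.3184
D_7 = 16.3294
TV_7 = 16.7377/(0.0871−0.025) = 269.5274
P₀ = Σ Dₜ/(1+r)ᵗ + TV_7/(1+r)^7 = 215.5887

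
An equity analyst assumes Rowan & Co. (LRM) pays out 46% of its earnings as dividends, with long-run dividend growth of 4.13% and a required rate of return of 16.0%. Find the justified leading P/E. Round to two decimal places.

3.88

Justified leading P/E = b/(r−g) = 0.46/(0.16−0.0413) = 3.8753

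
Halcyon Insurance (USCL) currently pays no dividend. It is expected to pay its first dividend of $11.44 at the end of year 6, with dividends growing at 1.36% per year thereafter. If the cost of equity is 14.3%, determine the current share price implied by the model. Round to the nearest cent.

Deferred-dividend DDM. At t=5 the remaining stream is a growing perpetuity with first payment D_6 = 11.44.
V_5 = D_6/(r−g) = 11.44/(0.143−0.0136) = 88.4080
P₀ = V_5/(1+r)^5 = 88.4080/(1+0.143)^5 = 45.3169

$45.32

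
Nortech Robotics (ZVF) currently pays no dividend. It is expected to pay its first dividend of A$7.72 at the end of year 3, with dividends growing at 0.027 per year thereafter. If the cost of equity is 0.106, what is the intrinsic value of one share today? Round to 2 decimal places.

Deferred-dividend DDM. At t=2 the remaining stream is a growing perpetuity with first payment D_3 = 7.72.
V_2 = D_3/(r−g) = 7.72/(0.106−0.027) = 97.7215
P₀ = V_2/(1+r)^2 = 97.7215/(1+0.106)^2 = 79.8877

A$79.89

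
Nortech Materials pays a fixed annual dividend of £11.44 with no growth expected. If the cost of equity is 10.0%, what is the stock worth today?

£114.40

Zero-growth DDM (perpetuity): P₀ = D/r = 11.44 / 0.1 = 114.4000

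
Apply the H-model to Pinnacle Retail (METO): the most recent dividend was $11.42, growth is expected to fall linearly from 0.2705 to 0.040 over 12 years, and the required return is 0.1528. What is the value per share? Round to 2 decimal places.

$245.31

H-model: P₀ = D₀[(1+g_L) + H(g_S−g_L)]/(r−g_L), with H = 12/2 = 6.
P₀ = 11.42 × [(1+0.04) + 6×(0.2705−0.04)] / (0.1528−0.04)
   = 11.42 × 2.4230 / 0.1128 = 245.3073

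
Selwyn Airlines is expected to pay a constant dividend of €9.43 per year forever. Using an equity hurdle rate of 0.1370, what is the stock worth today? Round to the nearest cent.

Zero-growth DDM (perpetuity): P₀ = D/r = 9.43 / 0.137 = 68.8321

€68.83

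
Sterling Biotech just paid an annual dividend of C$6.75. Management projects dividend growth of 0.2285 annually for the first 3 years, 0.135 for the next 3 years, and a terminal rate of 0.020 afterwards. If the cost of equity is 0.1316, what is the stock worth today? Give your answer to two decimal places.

Three-stage DDM. Project D₁…D_6; terminal Gordon value at t=6 with g = 0.02; discount at r = 0.1316.
D_1 = 8.2924
D_2 = 10.1872
D_3 = 12.5150
D_4 = 14.2045
D_5 = 16.1221
D_6 = 18.2986
TV_6 = 18.6645/(0.1316−0.02) = 167.2449
P₀ = Σ Dₜ/(1+r)ᵗ + TV_6/(1+r)^6 = 129.6383

C$129.64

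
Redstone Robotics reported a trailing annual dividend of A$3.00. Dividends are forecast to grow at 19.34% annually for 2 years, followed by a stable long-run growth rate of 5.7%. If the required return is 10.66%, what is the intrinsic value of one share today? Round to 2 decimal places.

Two-stage DDM. Project D₁…D_2 at 0.1934, terminal growth 0.057, discount at r = 0.1066.
D_1 = 3.5802
D_2 = 4.2726
Terminal value at t=2: TV = D_3/(r−g) = 4.5161/(0.1066−0.057) = 91.0514
P₀ = 3.5802/(1+0.1066)^1 + 4.2726/(1+0.1066)^2 + 91.0514/(1+0.1066)^2 = 81.0786

A$81.08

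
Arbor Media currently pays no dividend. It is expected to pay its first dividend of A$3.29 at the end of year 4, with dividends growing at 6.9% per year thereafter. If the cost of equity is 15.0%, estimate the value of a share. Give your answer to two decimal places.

Deferred-dividend DDM. At t=3 the remaining stream is a growing perpetuity with first payment D_4 = 3.29.
V_3 = D_4/(r−g) = 3.29/(0.15−0.069) = 40.6173
P₀ = V_3/(1+r)^3 = 40.6173/(1+0.15)^3 = 26.7065

A$26.71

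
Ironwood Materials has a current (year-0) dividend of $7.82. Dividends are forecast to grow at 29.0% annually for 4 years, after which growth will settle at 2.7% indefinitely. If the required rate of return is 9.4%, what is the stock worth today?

Two-stage DDM. Project D₁…D_4 at 0.29, terminal growth 0.027, discount at r = 0.094.
D_1 = 10.0878
D_2 = 13.0133
D_3 = 16.7871
D_4 = 21.6554
Terminal value at t=4: TV = D_5/(r−g) = 22.2401/(0.094−0.027) = 331.9413
P₀ = 10.0878/(1+0.094)^1 + 13.0133/(1+0.094)^2 + 16.7871/(1+0.094)^3 + 21.6554/(1+0.094)^4 + 331.9413/(1+0.094)^4 = 279.7684

$279.77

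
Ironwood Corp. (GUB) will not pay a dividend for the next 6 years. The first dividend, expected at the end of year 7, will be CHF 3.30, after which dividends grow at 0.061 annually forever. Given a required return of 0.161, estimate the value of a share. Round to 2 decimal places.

CHF 13.47

Deferred-dividend DDM. At t=6 the remaining stream is a growing perpetuity with first payment D_7 = 3.30.
V_6 = D_7/(r−g) = 3.30/(0.161−0.061) = 33.0000
P₀ = V_6/(1+r)^6 = 33.0000/(1+0.161)^6 = 13.4747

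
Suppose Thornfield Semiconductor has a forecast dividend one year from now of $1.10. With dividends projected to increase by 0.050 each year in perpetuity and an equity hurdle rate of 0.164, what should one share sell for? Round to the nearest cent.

Gordon growth model: P₀ = D₁/(r − g), with D₁ = 1.10 given directly.
P₀ = 1.1000 / (0.164 − 0.05) = 1.1000 / 0.114 = 9.6491

$9.65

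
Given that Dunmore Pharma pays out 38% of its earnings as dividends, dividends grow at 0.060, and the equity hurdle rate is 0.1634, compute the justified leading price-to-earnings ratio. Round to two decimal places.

3.68

Justified leading P/E = b/(r−g) = 0.38/(0.1634−0.06) = 3.6750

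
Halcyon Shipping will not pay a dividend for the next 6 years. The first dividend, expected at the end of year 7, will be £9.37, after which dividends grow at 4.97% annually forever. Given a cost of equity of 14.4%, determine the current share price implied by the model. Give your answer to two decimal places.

Deferred-dividend DDM. At t=6 the remaining stream is a growing perpetuity with first payment D_7 = 9.37.
V_6 = D_7/(r−g) = 9.37/(0.144−0.0497) = 99.3637
P₀ = V_6/(1+r)^6 = 99.3637/(1+0.144)^6 = 44.3273

£44.33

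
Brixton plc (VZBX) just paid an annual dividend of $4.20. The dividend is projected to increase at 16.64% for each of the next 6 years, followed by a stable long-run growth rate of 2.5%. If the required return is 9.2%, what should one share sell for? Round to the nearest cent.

Two-stage DDM. Project D₁…D_6 at 0.1664, terminal growth 0.025, discount at r = 0.092.
D_1 = 4.8989
D_2 = 5.7141
D_3 = 6.6649
D_4 = 7.7739
D_5 = 9.0675
D_6 = 10.5763
Terminal value at t=6: TV = D_7/(r−g) = 10.8407/(0.092−0.025) = 161.8018
P₀ = 4.8989/(1+0.092)^1 + 5.7141/(1+0.092)^2 + 6.6649/(1+0.092)^3 + 7.7739/(1+0.092)^4 + 9.0675/(1+0.092)^5 + 10.5763/(1+0.092)^6 + 161.8018/(1+0.092)^6 = 127.3618

$127.36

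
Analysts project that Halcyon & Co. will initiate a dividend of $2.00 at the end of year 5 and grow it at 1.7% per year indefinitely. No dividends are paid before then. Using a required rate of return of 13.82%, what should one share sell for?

Deferred-dividend DDM. At t=4 the remaining stream is a growing perpetuity with first payment D_5 = 2.00.
V_4 = D_5/(r−g) = 2.00/(0.1382−0.017) = 16.5017
P₀ = V_4/(1+r)^4 = 16.5017/(1+0.1382)^4 = 9.8323

$9.83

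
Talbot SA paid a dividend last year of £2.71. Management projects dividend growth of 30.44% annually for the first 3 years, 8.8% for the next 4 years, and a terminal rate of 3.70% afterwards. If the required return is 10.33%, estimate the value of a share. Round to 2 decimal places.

£95.01

Three-stage DDM. Project D₁…D_7; terminal Gordon value at t=7 with g = 0.037; discount at r = 0.1033.
D_1 = 3.5349
D_2 = 4.6110
D_3 = 6.0145
D_4 = 6.5438
D_5 = 7.1197
D_6 = 7.7462
D_7 = 8.4279
TV_7 = 8.7397/(0.1033−0.037) = 131.8204
P₀ = Σ Dₜ/(1+r)ᵗ + TV_7/(1+r)^7 = 95.0123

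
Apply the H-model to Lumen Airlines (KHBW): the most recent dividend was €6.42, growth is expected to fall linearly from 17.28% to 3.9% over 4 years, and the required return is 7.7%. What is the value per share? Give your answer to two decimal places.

H-model: P₀ = D₀[(1+g_L) + H(g_S−g_L)]/(r−g_L), with H = 4/2 = 2.
P₀ = 6.42 × [(1+0.039) + 2×(0.1728−0.039)] / (0.077−0.039)
   = 6.42 × 1.3066 / 0.038 = 220.7466

€220.75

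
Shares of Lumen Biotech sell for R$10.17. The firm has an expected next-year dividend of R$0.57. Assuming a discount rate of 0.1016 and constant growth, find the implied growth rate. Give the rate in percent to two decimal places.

From P₀ = D₁/(r − g), the implied growth is g = r − D₁/P₀.
g = 0.1016 − 0.57/10.17 = 0.1016 − 0.05605 = 0.04555

4.56%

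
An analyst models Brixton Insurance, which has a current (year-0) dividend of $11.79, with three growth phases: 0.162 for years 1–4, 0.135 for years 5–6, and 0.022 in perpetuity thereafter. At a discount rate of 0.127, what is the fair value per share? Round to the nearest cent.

$209.41

Three-stage DDM. Project D₁…D_6; terminal Gordon value at t=6 with g = 0.022; discount at r = 0.127.
D_1 = 13.7000
D_2 = 15.9194
D_3 = 18.4983
D_4 = 21.4950
D_5 = 24.3969
D_6 = 27.6905
TV_6 = 28.2996/(0.127−0.022) = 269.5204
P₀ = Σ Dₜ/(1+r)ᵗ + TV_6/(1+r)^6 = 209.4070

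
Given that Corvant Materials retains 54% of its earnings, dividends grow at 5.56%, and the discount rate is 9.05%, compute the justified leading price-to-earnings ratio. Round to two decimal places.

13.18

Payout ratio b = 1 − 0.54 = 0.46.
Justified leading P/E = b/(r−g) = 0.46/(0.0905−0.0556) = 13.1805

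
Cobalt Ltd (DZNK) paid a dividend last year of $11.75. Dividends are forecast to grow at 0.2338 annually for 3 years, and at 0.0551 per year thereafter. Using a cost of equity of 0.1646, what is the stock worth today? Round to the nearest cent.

Two-stage DDM. Project D₁…D_3 at 0.2338, terminal growth 0.0551, discount at r = 0.1646.
D_1 = 14.4971
D_2 = 17.8866
D_3 = 22.0685
Terminal value at t=3: TV = D_4/(r−g) = 23.2844/(0.1646−0.0551) = 212.6433
P₀ = 14.4971/(1+0.1646)^1 + 17.8866/(1+0.1646)^2 + 22.0685/(1+0.1646)^3 + 212.6433/(1+0.1646)^3 = 174.2311

$174.23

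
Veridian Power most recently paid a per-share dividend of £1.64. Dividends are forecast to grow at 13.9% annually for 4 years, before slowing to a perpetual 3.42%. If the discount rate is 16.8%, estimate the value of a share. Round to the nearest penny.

Two-stage DDM. Project D₁…D_4 at 0.139, terminal growth 0.0342, discount at r = 0.168.
D_1 = 1.8680
D_2 = 2.1276
D_3 = 2.4233
D_4 = 2.7602
Terminal value at t=4: TV = D_5/(r−g) = 2.8546/(0.168−0.0342) = 21.3347
P₀ = 1.8680/(1+0.168)^1 + 2.1276/(1+0.168)^2 + 2.4233/(1+0.168)^3 + 2.7602/(1+0.168)^4 + 21.3347/(1+0.168)^4 = 17.6263

£17.63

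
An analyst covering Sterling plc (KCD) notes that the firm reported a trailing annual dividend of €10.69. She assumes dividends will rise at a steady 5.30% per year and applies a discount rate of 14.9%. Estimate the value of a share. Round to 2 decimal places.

€117.26

Gordon growth model: P₀ = D₁/(r − g). D₁ = 10.69 × (1 + 0.053) = 11.2566.
P₀ = 11.2566 / (0.149 − 0.053) = 11.2566 / 0.096 = 117.2559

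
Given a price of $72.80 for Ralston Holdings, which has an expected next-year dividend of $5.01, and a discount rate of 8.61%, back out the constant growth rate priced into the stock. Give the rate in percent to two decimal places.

1.73%

From P₀ = D₁/(r − g), the implied growth is g = r − D₁/P₀.
g = 0.0861 − 5.01/72.80 = 0.0861 − 0.06882 = 0.01728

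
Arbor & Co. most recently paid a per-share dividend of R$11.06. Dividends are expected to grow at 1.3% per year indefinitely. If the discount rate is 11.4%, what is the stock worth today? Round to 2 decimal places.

Gordon growth model: P₀ = D₁/(r − g). D₁ = 11.06 × (1 + 0.013) = 11.2038.
P₀ = 11.2038 / (0.114 − 0.013) = 11.2038 / 0.101 = 110.9285

R$110.93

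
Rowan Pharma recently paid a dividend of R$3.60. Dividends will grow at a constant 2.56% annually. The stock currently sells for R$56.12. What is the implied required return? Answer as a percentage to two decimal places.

9.14%

Rearranging the constant-growth DDM: r = D₁/P₀ + g.
D₁ = 3.60 × (1 + 0.0256) = 3.6922.
r = 3.6922 / 56.12 + 0.0256 = 0.06579 + 0.0256 = 0.09139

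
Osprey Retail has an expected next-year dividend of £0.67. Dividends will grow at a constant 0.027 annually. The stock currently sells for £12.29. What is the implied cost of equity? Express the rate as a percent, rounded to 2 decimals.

8.15%

Rearranging the constant-growth DDM: r = D₁/P₀ + g.
r = 0.6700 / 12.29 + 0.027 = 0.05452 + 0.027 = 0.08152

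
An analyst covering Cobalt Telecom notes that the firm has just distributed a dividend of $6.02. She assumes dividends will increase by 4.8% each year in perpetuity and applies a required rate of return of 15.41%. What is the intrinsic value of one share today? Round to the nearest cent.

$59.46

Gordon growth model: P₀ = D₁/(r − g). D₁ = 6.02 × (1 + 0.048) = 6.3090.
P₀ = 6.3090 / (0.1541 − 0.048) = 6.3090 / 0.1061 = 59.4624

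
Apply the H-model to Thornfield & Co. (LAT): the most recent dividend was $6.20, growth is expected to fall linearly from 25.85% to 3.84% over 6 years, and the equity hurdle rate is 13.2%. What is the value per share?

H-model: P₀ = D₀[(1+g_L) + H(g_S−g_L)]/(r−g_L), with H = 6/2 = 3.
P₀ = 6.20 × [(1+0.0384) + 3×(0.2585−0.0384)] / (0.132−0.0384)
   = 6.20 × 1.6987 / 0.0936 = 112.5207

$112.52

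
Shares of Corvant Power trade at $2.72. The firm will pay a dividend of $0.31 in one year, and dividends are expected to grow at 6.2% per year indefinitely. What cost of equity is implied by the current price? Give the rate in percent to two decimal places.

17.60%

Rearranging the constant-growth DDM: r = D₁/P₀ + g.
r = 0.3100 / 2.72 + 0.062 = 0.11397 + 0.062 = 0.17597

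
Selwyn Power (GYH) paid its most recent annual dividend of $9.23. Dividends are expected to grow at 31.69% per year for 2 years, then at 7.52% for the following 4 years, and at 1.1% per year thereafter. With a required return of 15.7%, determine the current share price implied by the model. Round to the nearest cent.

Three-stage DDM. Project D₁…D_6; terminal Gordon value at t=6 with g = 0.011; discount at r = 0.157.
D_1 = 12.1550
D_2 = 16.0069
D_3 = 17.2106
D_4 = 18.5049
D_5 = 19.8964
D_6 = 21.3926
TV_6 = 21.6280/(0.157−0.011) = 148.1367
P₀ = Σ Dₜ/(1+r)ᵗ + TV_6/(1+r)^6 = 124.1697

$124.17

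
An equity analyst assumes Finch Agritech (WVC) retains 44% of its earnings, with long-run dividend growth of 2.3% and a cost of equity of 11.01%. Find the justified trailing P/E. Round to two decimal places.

Payout ratio b = 1 − 0.44 = 0.56.
Justified trailing P/E = b(1+g)/(r−g) = 0.56×(1+0.023)/(0.1101−0.023) = 6.5773

6.58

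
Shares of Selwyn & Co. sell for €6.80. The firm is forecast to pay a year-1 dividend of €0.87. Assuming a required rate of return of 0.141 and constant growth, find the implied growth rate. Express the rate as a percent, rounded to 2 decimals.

From P₀ = D₁/(r − g), the implied growth is g = r − D₁/P₀.
g = 0.141 − 0.87/6.80 = 0.141 − 0.12794 = 0.01306

1.31%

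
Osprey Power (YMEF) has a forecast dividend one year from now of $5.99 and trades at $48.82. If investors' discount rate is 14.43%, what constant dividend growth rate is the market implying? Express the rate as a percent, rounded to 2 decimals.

2.16%

From P₀ = D₁/(r − g), the implied growth is g = r − D₁/P₀.
g = 0.1443 − 5.99/48.82 = 0.1443 − 0.12270 = 0.02160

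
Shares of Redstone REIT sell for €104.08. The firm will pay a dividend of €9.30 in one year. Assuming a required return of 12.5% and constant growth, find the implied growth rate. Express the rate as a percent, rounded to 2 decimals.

From P₀ = D₁/(r − g), the implied growth is g = r − D₁/P₀.
g = 0.125 − 9.30/104.08 = 0.125 − 0.08935 = 0.03565

3.56%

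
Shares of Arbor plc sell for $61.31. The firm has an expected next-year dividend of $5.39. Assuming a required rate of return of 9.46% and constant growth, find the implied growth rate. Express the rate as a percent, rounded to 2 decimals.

From P₀ = D₁/(r − g), the implied growth is g = r − D₁/P₀.
g = 0.0946 − 5.39/61.31 = 0.0946 − 0.08791 = 0.00669

0.67%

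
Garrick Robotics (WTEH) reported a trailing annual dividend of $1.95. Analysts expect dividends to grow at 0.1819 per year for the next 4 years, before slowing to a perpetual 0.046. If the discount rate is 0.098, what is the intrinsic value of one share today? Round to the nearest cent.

$62.07

Two-stage DDM. Project D₁…D_4 at 0.1819, terminal growth 0.046, discount at r = 0.098.
D_1 = 2.3047
D_2 = 2.7239
D_3 = 3.2194
D_4 = 3.8050
Terminal value at t=4: TV = D_5/(r−g) = 3.9801/(0.098−0.046) = 76.5395
P₀ = 2.3047/(1+0.098)^1 + 2.7239/(1+0.098)^2 + 3.2194/(1+0.098)^3 + 3.8050/(1+0.098)^4 + 76.5395/(1+0.098)^4 = 62.0678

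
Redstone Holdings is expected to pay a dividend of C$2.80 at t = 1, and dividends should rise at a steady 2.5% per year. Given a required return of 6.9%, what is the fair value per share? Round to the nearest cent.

C$63.64

Gordon growth model: P₀ = D₁/(r − g), with D₁ = 2.80 given directly.
P₀ = 2.8000 / (0.069 − 0.025) = 2.8000 / 0.044 = 63.6364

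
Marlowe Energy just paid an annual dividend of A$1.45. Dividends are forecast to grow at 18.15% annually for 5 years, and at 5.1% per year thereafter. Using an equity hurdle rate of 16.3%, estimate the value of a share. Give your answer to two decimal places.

A$22.33

Two-stage DDM. Project D₁…D_5 at 0.1815, terminal growth 0.051, discount at r = 0.163.
D_1 = 1.7132
D_2 = 2.0241
D_3 = 2.3915
D_4 = 2.8255
D_5 = 3.3384
Terminal value at t=5: TV = D_6/(r−g) = 3.5086/(0.163−0.051) = 31.3272
P₀ = 1.7132/(1+0.163)^1 + 2.0241/(1+0.163)^2 + 2.3915/(1+0.163)^3 + 2.8255/(1+0.163)^4 + 3.3384/(1+0.163)^5 + 31.3272/(1+0.163)^5 = 22.3273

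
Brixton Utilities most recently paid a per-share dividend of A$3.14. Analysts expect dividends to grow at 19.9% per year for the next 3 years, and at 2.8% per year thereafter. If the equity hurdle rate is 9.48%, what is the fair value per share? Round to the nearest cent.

Two-stage DDM. Project D₁…D_3 at 0.199, terminal growth 0.028, discount at r = 0.0948.
D_1 = 3.7649
D_2 = 4.5141
D_3 = 5.4124
Terminal value at t=3: TV = D_4/(r−g) = 5.5639/(0.0948−0.028) = 83.2921
P₀ = 3.7649/(1+0.0948)^1 + 4.5141/(1+0.0948)^2 + 5.4124/(1+0.0948)^3 + 83.2921/(1+0.0948)^3 = 74.8042

A$74.80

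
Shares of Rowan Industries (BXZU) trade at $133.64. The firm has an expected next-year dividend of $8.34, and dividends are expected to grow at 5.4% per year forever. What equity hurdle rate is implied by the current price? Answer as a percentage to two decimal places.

11.64%

Rearranging the constant-growth DDM: r = D₁/P₀ + g.
r = 8.3400 / 133.64 + 0.054 = 0.06241 + 0.054 = 0.11641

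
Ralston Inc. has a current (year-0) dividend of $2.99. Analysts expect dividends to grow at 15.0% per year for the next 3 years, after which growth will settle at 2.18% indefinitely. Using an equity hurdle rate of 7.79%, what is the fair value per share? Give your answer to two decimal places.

Two-stage DDM. Project D₁…D_3 at 0.15, terminal growth 0.0218, discount at r = 0.0779.
D_1 = 3.4385
D_2 = 3.9543
D_3 = 4.5474
Terminal value at t=3: TV = D_4/(r−g) = 4.6465/(0.0779−0.0218) = 82.8262
P₀ = 3.4385/(1+0.0779)^1 + 3.9543/(1+0.0779)^2 + 4.5474/(1+0.0779)^3 + 82.8262/(1+0.0779)^3 = 76.3595

$76.36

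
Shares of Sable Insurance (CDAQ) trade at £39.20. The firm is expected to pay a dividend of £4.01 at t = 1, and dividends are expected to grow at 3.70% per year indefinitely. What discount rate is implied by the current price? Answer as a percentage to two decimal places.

13.93%

Rearranging the constant-growth DDM: r = D₁/P₀ + g.
r = 4.0100 / 39.20 + 0.037 = 0.10230 + 0.037 = 0.13930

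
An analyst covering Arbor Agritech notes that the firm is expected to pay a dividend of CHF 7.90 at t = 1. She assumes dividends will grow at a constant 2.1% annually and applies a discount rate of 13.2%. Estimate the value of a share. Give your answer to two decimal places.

CHF 71.17

Gordon growth model: P₀ = D₁/(r − g), with D₁ = 7.90 given directly.
P₀ = 7.9000 / (0.132 − 0.021) = 7.9000 / 0.111 = 71.1712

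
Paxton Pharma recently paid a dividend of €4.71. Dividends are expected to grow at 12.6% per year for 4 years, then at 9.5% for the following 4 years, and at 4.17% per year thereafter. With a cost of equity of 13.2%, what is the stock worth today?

€82.15

Three-stage DDM. Project D₁…D_8; terminal Gordon value at t=8 with g = 0.0417; discount at r = 0.132.
D_1 = 5.3035
D_2 = 5.9717
D_3 = 6.7241
D_4 = 7.5714
D_5 = 8.2907
D_6 = 9.0783
D_7 = 9.9407
D_8 = 10.8851
TV_8 = 11.3390/(0.132−0.0417) = 125.5700
P₀ = Σ Dₜ/(1+r)ᵗ + TV_8/(1+r)^8 = 82.1476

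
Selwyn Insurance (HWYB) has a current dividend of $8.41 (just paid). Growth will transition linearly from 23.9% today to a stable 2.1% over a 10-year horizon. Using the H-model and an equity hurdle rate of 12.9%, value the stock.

$164.38

H-model: P₀ = D₀[(1+g_L) + H(g_S−g_L)]/(r−g_L), with H = 10/2 = 5.
P₀ = 8.41 × [(1+0.021) + 5×(0.239−0.021)] / (0.129−0.021)
   = 8.41 × 2.1110 / 0.108 = 164.3844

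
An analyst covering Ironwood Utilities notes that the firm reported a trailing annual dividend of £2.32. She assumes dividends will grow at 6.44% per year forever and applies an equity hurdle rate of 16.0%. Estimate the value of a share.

Gordon growth model: P₀ = D₁/(r − g). D₁ = 2.32 × (1 + 0.0644) = 2.4694.
P₀ = 2.4694 / (0.16 − 0.0644) = 2.4694 / 0.0956 = 25.8306

£25.83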